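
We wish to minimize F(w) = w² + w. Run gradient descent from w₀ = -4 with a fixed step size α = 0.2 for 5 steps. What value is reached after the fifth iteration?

-0.77216

F′(w) = 2w + 1
Step 1: F′(-4) = -7; w₁ = -4 − 0.2·(-7) = -2.6
Step 2: F′(-2.6) = -4.2; w₂ = -2.6 − 0.2·(-4.2) = -1.76
Step 3: F′(-1.76) = -2.52; w₃ = -1.76 − 0.2·(-2.52) = -1.256
Step 4: F′(-1.256) = -1.512; w₄ = -1.256 − 0.2·(-1.512) = -0.9536
Step 5: F′(-0.9536) = -0.9072; w₅ = -0.9536 − 0.2·(-0.9072) = -0.77216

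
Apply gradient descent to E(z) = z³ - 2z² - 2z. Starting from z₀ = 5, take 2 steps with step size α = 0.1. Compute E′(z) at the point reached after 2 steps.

E′(z) = 3z² - 4z - 2
z₁ = 5 − 0.1·53 = -0.3
z₂ = -0.3 − 0.1·(-0.53) = -0.247
E′(z) at (-0.247) = -0.828973

-0.828973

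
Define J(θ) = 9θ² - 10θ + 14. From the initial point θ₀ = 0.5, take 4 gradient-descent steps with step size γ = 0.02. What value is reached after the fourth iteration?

0.54623488

J′(θ) = 18θ - 10
θ₁ = 0.5 − 0.02·(-1) = 0.52
θ₂ = 0.52 − 0.02·(-0.64) = 0.5328
θ₃ = 0.5328 − 0.02·(-0.4096) = 0.540992
θ₄ = 0.540992 − 0.02·(-0.262144) = 0.54623488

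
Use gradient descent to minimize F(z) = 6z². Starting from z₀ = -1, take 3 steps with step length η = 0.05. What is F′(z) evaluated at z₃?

-0.768

F′(z) = 12z
z₁ = -1 − 0.05·(-12) = -0.4
z₂ = -0.4 − 0.05·(-4.8) = -0.16
z₃ = -0.16 − 0.05·(-1.92) = -0.064
F′(z) at (-0.064) = -0.768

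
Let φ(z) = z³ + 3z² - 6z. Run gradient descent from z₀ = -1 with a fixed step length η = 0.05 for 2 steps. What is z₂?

-0.130375

φ′(z) = 3z² + 6z - 6
Step 1: φ′(-1) = -9; z₁ = -1 − 0.05·(-9) = -0.55
Step 2: φ′(-0.55) = -8.3925; z₂ = -0.55 − 0.05·(-8.3925) = -0.130375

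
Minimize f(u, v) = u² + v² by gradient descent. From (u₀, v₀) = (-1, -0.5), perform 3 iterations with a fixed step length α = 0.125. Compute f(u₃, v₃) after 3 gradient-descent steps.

0.22247314453125

∇f = (2u, 2v)
(u₁, v₁) = (-1, -0.5) − 0.125·(-2, -1) = (-0.75, -0.375)
(u₂, v₂) = (-0.75, -0.375) − 0.125·(-1.5, -0.75) = (-0.5625, -0.28125)
(u₃, v₃) = (-0.5625, -0.28125) − 0.125·(-1.125, -0.5625) = (-0.421875, -0.2109375)
f(-0.421875, -0.2109375) = 0.22247314453125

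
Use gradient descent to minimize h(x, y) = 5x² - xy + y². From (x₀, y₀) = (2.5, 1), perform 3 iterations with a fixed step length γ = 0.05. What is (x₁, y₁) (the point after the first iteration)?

(1.3, 1.025)

∇h = (10x - y, -x + 2y)
(x₁, y₁) = (2.5, 1) − 0.05·(24, -0.5) = (1.3, 1.025)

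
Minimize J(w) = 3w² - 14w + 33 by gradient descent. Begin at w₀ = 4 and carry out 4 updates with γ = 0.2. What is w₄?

J′(w) = 6w - 14
Step 1: J′(4) = 10; w₁ = 4 − 0.2·10 = 2
Step 2: J′(2) = -2; w₂ = 2 − 0.2·(-2) = 2.4
Step 3: J′(2.4) = 0.4; w₃ = 2.4 − 0.2·0.4 = 2.32
Step 4: J′(2.32) = -0.08; w₄ = 2.32 − 0.2·(-0.08) = 2.336

2.336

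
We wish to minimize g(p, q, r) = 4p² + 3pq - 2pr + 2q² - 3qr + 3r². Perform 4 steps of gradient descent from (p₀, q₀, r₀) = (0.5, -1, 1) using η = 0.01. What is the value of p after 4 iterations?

0.51803963

∇g = (8p + 3q - 2r, 3p + 4q - 3r, -2p - 3q + 6r)
Step 1: at (0.5, -1, 1), ∇g = (-1, -5.5, 8) → (0.5, -1, 1) − 0.01·(-1, -5.5, 8) = (0.51, -0.945, 0.92)
Step 2: at (0.51, -0.945, 0.92), ∇g = (-0.595, -5.01, 7.335) → (0.51, -0.945, 0.92) − 0.01·(-0.595, -5.01, 7.335) = (0.51595, -0.8949, 0.84665)
Step 3: at (0.51595, -0.8949, 0.84665), ∇g = (-0.2504, -4.5717, 6.7327) → (0.51595, -0.8949, 0.84665) − 0.01·(-0.2504, -4.5717, 6.7327) = (0.518454, -0.849183, 0.779323)
Step 4: at (0.518454, -0.849183, 0.779323), ∇g = (0.041437, -4.179339, 6.186579) → (0.518454, -0.849183, 0.779323) − 0.01·(0.041437, -4.179339, 6.186579) = (0.51803963, -0.80738961, 0.71745721)
p = 0.51803963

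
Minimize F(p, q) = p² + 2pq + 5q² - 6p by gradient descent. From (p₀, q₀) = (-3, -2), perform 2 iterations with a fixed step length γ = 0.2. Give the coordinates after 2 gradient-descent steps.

(0.04, -3.28)

∇F = (2p + 2q - 6, 2p + 10q)
Step 1: at (-3, -2), ∇F = (-16, -26) → (-3, -2) − 0.2·(-16, -26) = (0.2, 3.2)
Step 2: at (0.2, 3.2), ∇F = (0.8, 32.4) → (0.2, 3.2) − 0.2·(0.8, 32.4) = (0.04, -3.28)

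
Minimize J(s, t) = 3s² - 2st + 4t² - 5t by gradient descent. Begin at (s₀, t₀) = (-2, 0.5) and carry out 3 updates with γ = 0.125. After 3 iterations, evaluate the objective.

∇J = (6s - 2t, -2s + 8t - 5)
Step 1: at (-2, 0.5), ∇J = (-13, 3) → (-2, 0.5) − 0.125·(-13, 3) = (-0.375, 0.125)
Step 2: at (-0.375, 0.125), ∇J = (-2.5, -3.25) → (-0.375, 0.125) − 0.125·(-2.5, -3.25) = (-0.0625, 0.53125)
Step 3: at (-0.0625, 0.53125), ∇J = (-1.4375, -0.625) → (-0.0625, 0.53125) − 0.125·(-1.4375, -0.625) = (0.1171875, 0.609375)
J(0.1171875, 0.609375) = -1.66314697265625

-1.66314697265625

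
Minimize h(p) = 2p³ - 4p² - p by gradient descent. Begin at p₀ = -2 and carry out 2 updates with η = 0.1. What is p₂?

-31.406

h′(p) = 6p² - 8p - 1
Step 1: h′(-2) = 39; p₁ = -2 − 0.1·39 = -5.9
Step 2: h′(-5.9) = 255.06; p₂ = -5.9 − 0.1·255.06 = -31.406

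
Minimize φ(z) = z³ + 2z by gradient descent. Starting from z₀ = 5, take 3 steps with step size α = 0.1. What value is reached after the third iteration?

-13.0502707

φ′(z) = 3z² + 2
z₁ = 5 − 0.1·77 = -2.7
z₂ = -2.7 − 0.1·23.87 = -5.087
z₃ = -5.087 − 0.1·79.632707 = -13.0502707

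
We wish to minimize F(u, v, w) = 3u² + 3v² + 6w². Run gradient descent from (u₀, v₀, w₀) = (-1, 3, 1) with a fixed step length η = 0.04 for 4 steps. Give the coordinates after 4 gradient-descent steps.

(-0.33362176, 1.00086528, 0.07311616)

∇F = (6u, 6v, 12w)
(u₁, v₁, w₁) = (-1, 3, 1) − 0.04·(-6, 18, 12) = (-0.76, 2.28, 0.52)
(u₂, v₂, w₂) = (-0.76, 2.28, 0.52) − 0.04·(-4.56, 13.68, 6.24) = (-0.5776, 1.7328, 0.2704)
(u₃, v₃, w₃) = (-0.5776, 1.7328, 0.2704) − 0.04·(-3.4656, 10.3968, 3.2448) = (-0.438976, 1.316928, 0.140608)
(u₄, v₄, w₄) = (-0.438976, 1.316928, 0.140608) − 0.04·(-2.633856, 7.901568, 1.687296) = (-0.33362176, 1.00086528, 0.07311616)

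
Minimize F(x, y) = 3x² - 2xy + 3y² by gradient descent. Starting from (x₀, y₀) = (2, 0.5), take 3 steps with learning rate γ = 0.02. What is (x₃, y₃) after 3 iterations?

∇F = (6x - 2y, -2x + 6y)
(x₁, y₁) = (2, 0.5) − 0.02·(11, -1) = (1.78, 0.52)
(x₂, y₂) = (1.78, 0.52) − 0.02·(9.64, -0.44) = (1.5872, 0.5288)
(x₃, y₃) = (1.5872, 0.5288) − 0.02·(8.4656, -0.0016) = (1.417888, 0.528832)

(1.417888, 0.528832)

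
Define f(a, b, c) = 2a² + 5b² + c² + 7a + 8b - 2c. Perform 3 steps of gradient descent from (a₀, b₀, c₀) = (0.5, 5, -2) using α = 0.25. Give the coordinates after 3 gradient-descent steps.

(-1.75, -20.375, 0.625)

∇f = (4a + 7, 10b + 8, 2c - 2)
Step 1: at (0.5, 5, -2), ∇f = (9, 58, -6) → (0.5, 5, -2) − 0.25·(9, 58, -6) = (-1.75, -9.5, -0.5)
Step 2: at (-1.75, -9.5, -0.5), ∇f = (0, -87, -3) → (-1.75, -9.5, -0.5) − 0.25·(0, -87, -3) = (-1.75, 12.25, 0.25)
Step 3: at (-1.75, 12.25, 0.25), ∇f = (0, 130.5, -1.5) → (-1.75, 12.25, 0.25) − 0.25·(0, 130.5, -1.5) = (-1.75, -20.375, 0.625)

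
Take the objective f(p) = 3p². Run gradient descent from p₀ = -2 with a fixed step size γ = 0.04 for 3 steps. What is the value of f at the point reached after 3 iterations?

2.312399142912

f′(p) = 6p
p₁ = -2 − 0.04·(-12) = -1.52
p₂ = -1.52 − 0.04·(-9.12) = -1.1552
p₃ = -1.1552 − 0.04·(-6.9312) = -0.877952
f(-0.877952) = 2.312399142912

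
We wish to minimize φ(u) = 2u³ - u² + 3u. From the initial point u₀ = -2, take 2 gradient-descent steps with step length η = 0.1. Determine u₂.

φ′(u) = 6u² - 2u + 3
Step 1: φ′(-2) = 31; u₁ = -2 − 0.1·31 = -5.1
Step 2: φ′(-5.1) = 169.26; u₂ = -5.1 − 0.1·169.26 = -22.026

-22.026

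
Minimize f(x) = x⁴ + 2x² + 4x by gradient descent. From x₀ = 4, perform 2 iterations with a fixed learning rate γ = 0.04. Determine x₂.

49.75258624

f′(x) = 4x³ + 4x + 4
Step 1: f′(4) = 276; x₁ = 4 − 0.04·276 = -7.04
Step 2: f′(-7.04) = -1419.814656; x₂ = -7.04 − 0.04·(-1419.814656) = 49.75258624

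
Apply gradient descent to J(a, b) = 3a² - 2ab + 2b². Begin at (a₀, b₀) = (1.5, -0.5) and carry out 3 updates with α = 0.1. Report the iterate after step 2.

(0.2, 0.1)

∇J = (6a - 2b, -2a + 4b)
Step 1: at (1.5, -0.5), ∇J = (10, -5) → (1.5, -0.5) − 0.1·(10, -5) = (0.5, 0)
Step 2: at (0.5, 0), ∇J = (3, -1) → (0.5, 0) − 0.1·(3, -1) = (0.2, 0.1)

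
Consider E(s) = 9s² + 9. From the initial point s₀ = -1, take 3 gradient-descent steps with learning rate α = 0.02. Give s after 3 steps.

-0.262144

E′(s) = 18s
Step 1: E′(-1) = -18; s₁ = -1 − 0.02·(-18) = -0.64
Step 2: E′(-0.64) = -11.52; s₂ = -0.64 − 0.02·(-11.52) = -0.4096
Step 3: E′(-0.4096) = -7.3728; s₃ = -0.4096 − 0.02·(-7.3728) = -0.262144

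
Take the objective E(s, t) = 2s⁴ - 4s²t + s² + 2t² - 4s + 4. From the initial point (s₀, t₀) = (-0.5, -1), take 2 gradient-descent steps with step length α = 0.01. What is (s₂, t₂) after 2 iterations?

∇E = (8s³ - 8st + 2s - 4, -4s² + 4t)
(s₁, t₁) = (-0.5, -1) − 0.01·(-10, -5) = (-0.4, -0.95)
(s₂, t₂) = (-0.4, -0.95) − 0.01·(-8.352, -4.44) = (-0.31648, -0.9056)

(-0.31648, -0.9056)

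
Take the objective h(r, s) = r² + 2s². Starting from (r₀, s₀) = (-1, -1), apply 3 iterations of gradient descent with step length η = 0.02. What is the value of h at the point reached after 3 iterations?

∇h = (2r, 4s)
Step 1: at (-1, -1), ∇h = (-2, -4) → (-1, -1) − 0.02·(-2, -4) = (-0.96, -0.92)
Step 2: at (-0.96, -0.92), ∇h = (-1.92, -3.68) → (-0.96, -0.92) − 0.02·(-1.92, -3.68) = (-0.9216, -0.8464)
Step 3: at (-0.9216, -0.8464), ∇h = (-1.8432, -3.3856) → (-0.9216, -0.8464) − 0.02·(-1.8432, -3.3856) = (-0.884736, -0.778688)
h(-0.884736, -0.778688) = 1.995467792384

1.995467792384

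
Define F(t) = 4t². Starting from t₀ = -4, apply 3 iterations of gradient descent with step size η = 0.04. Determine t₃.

F′(t) = 8t
Step 1: F′(-4) = -32; t₁ = -4 − 0.04·(-32) = -2.72
Step 2: F′(-2.72) = -21.76; t₂ = -2.72 − 0.04·(-21.76) = -1.8496
Step 3: F′(-1.8496) = -14.7968; t₃ = -1.8496 − 0.04·(-14.7968) = -1.257728

-1.257728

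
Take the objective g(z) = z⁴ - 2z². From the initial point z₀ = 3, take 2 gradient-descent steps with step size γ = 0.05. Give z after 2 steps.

-0.9936

g′(z) = 4z³ - 4z
Step 1: g′(3) = 96; z₁ = 3 − 0.05·96 = -1.8
Step 2: g′(-1.8) = -16.128; z₂ = -1.8 − 0.05·(-16.128) = -0.9936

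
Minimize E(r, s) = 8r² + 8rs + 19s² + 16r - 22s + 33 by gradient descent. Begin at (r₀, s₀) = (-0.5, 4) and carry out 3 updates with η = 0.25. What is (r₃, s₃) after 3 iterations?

∇E = (16r + 8s + 16, 8r + 38s - 22)
(r₁, s₁) = (-0.5, 4) − 0.25·(40, 126) = (-10.5, -27.5)
(r₂, s₂) = (-10.5, -27.5) − 0.25·(-372, -1151) = (82.5, 260.25)
(r₃, s₃) = (82.5, 260.25) − 0.25·(3418, 10527.5) = (-772, -2371.625)

(-772, -2371.625)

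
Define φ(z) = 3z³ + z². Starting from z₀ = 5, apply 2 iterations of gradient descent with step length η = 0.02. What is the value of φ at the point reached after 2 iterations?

0.134113110696

φ′(z) = 9z² + 2z
z₁ = 5 − 0.02·235 = 0.3
z₂ = 0.3 − 0.02·1.41 = 0.2718
φ(0.2718) = 0.134113110696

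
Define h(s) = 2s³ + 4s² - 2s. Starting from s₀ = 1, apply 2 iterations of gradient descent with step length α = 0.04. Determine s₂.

0.368704

h′(s) = 6s² + 8s - 2
s₁ = 1 − 0.04·12 = 0.52
s₂ = 0.52 − 0.04·3.7824 = 0.368704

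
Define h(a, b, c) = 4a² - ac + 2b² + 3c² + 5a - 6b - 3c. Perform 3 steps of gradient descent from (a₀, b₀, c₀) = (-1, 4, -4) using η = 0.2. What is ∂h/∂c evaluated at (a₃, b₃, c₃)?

∇h = (8a - c + 5, 4b - 6, -a + 6c - 3)
(a₁, b₁, c₁) = (-1, 4, -4) − 0.2·(1, 10, -26) = (-1.2, 2, 1.2)
(a₂, b₂, c₂) = (-1.2, 2, 1.2) − 0.2·(-5.8, 2, 5.4) = (-0.04, 1.6, 0.12)
(a₃, b₃, c₃) = (-0.04, 1.6, 0.12) − 0.2·(4.56, 0.4, -2.24) = (-0.952, 1.52, 0.568)
∂h/∂c at (-0.952, 1.52, 0.568) = 1.36

1.36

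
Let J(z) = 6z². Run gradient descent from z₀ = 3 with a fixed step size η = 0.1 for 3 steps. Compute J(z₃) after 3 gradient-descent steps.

0.003456

J′(z) = 12z
z₁ = 3 − 0.1·36 = -0.6
z₂ = -0.6 − 0.1·(-7.2) = 0.12
z₃ = 0.12 − 0.1·1.44 = -0.024
J(-0.024) = 0.003456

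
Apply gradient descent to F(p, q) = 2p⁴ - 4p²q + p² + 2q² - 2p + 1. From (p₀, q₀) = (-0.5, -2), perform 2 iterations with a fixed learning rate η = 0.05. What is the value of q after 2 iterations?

∇F = (8p³ - 8pq + 2p - 2, -4p² + 4q)
Step 1: at (-0.5, -2), ∇F = (-12, -9) → (-0.5, -2) − 0.05·(-12, -9) = (0.1, -1.55)
Step 2: at (0.1, -1.55), ∇F = (-0.552, -6.24) → (0.1, -1.55) − 0.05·(-0.552, -6.24) = (0.1276, -1.238)
q = -1.238

-1.238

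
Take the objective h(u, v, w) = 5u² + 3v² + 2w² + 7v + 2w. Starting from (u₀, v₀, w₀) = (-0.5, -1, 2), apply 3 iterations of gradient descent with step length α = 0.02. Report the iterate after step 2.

∇h = (10u, 6v + 7, 4w + 2)
(u₁, v₁, w₁) = (-0.5, -1, 2) − 0.02·(-5, 1, 10) = (-0.4, -1.02, 1.8)
(u₂, v₂, w₂) = (-0.4, -1.02, 1.8) − 0.02·(-4, 0.88, 9.2) = (-0.32, -1.0376, 1.616)

(-0.32, -1.0376, 1.616)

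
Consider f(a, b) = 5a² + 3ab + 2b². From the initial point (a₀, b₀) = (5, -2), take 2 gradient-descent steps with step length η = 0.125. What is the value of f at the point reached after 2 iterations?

5.850830078125

∇f = (10a + 3b, 3a + 4b)
(a₁, b₁) = (5, -2) − 0.125·(44, 7) = (-0.5, -2.875)
(a₂, b₂) = (-0.5, -2.875) − 0.125·(-13.625, -13) = (1.203125, -1.25)
f(1.203125, -1.25) = 5.850830078125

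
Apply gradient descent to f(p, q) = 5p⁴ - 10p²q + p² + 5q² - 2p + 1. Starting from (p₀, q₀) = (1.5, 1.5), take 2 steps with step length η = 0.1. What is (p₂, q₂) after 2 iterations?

∇f = (20p³ - 20pq + 2p - 2, -10p² + 10q)
(p₁, q₁) = (1.5, 1.5) − 0.1·(23.5, -7.5) = (-0.85, 2.25)
(p₂, q₂) = (-0.85, 2.25) − 0.1·(22.2675, 15.275) = (-3.07675, 0.7225)

(-3.07675, 0.7225)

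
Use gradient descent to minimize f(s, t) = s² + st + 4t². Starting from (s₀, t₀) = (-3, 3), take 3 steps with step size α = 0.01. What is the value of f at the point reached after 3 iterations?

∇f = (2s + t, s + 8t)
(s₁, t₁) = (-3, 3) − 0.01·(-3, 21) = (-2.97, 2.79)
(s₂, t₂) = (-2.97, 2.79) − 0.01·(-3.15, 19.35) = (-2.9385, 2.5965)
(s₃, t₃) = (-2.9385, 2.5965) − 0.01·(-3.2805, 17.8335) = (-2.905695, 2.418165)
f(-2.905695, 2.418165) = 24.80670135225

24.80670135225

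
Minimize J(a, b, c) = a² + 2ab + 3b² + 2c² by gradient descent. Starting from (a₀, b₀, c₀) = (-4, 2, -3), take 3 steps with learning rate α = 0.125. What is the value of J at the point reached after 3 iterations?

∇J = (2a + 2b, 2a + 6b, 4c)
Step 1: at (-4, 2, -3), ∇J = (-4, 4, -12) → (-4, 2, -3) − 0.125·(-4, 4, -12) = (-3.5, 1.5, -1.5)
Step 2: at (-3.5, 1.5, -1.5), ∇J = (-4, 2, -6) → (-3.5, 1.5, -1.5) − 0.125·(-4, 2, -6) = (-3, 1.25, -0.75)
Step 3: at (-3, 1.25, -0.75), ∇J = (-3.5, 1.5, -3) → (-3, 1.25, -0.75) − 0.125·(-3.5, 1.5, -3) = (-2.5625, 1.0625, -0.375)
J(-2.5625, 1.0625, -0.375) = 4.7890625

4.7890625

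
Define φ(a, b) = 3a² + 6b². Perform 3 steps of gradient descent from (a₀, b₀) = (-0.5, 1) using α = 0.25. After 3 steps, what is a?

∇φ = (6a, 12b)
Step 1: at (-0.5, 1), ∇φ = (-3, 12) → (-0.5, 1) − 0.25·(-3, 12) = (0.25, -2)
Step 2: at (0.25, -2), ∇φ = (1.5, -24) → (0.25, -2) − 0.25·(1.5, -24) = (-0.125, 4)
Step 3: at (-0.125, 4), ∇φ = (-0.75, 48) → (-0.125, 4) − 0.25·(-0.75, 48) = (0.0625, -8)
a = 0.0625

0.0625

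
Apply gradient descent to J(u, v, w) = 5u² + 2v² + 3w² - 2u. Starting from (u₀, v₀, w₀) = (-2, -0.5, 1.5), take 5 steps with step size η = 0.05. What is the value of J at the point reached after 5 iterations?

∇J = (10u - 2, 4v, 6w)
Step 1: at (-2, -0.5, 1.5), ∇J = (-22, -2, 9) → (-2, -0.5, 1.5) − 0.05·(-22, -2, 9) = (-0.9, -0.4, 1.05)
Step 2: at (-0.9, -0.4, 1.05), ∇J = (-11, -1.6, 6.3) → (-0.9, -0.4, 1.05) − 0.05·(-11, -1.6, 6.3) = (-0.35, -0.32, 0.735)
Step 3: at (-0.35, -0.32, 0.735), ∇J = (-5.5, -1.28, 4.41) → (-0.35, -0.32, 0.735) − 0.05·(-5.5, -1.28, 4.41) = (-0.075, -0.256, 0.5145)
Step 4: at (-0.075, -0.256, 0.5145), ∇J = (-2.75, -1.024, 3.087) → (-0.075, -0.256, 0.5145) − 0.05·(-2.75, -1.024, 3.087) = (0.0625, -0.2048, 0.36015)
Step 5: at (0.0625, -0.2048, 0.36015), ∇J = (-1.375, -0.8192, 2.1609) → (0.0625, -0.2048, 0.36015) − 0.05·(-1.375, -0.8192, 2.1609) = (0.13125, -0.16384, 0.252105)
J(0.13125, -0.16384, 0.252105) = 0.067990696775

0.067990696775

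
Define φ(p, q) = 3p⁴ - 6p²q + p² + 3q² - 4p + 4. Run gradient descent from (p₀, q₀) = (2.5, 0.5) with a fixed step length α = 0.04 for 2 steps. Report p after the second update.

∇φ = (12p³ - 12pq + 2p - 4, -6p² + 6q)
Step 1: at (2.5, 0.5), ∇φ = (173.5, -34.5) → (2.5, 0.5) − 0.04·(173.5, -34.5) = (-4.44, 1.88)
Step 2: at (-4.44, 1.88), ∇φ = (-963.054208, -107.0016) → (-4.44, 1.88) − 0.04·(-963.054208, -107.0016) = (34.08216832, 6.160064)
p = 34.08216832

34.08216832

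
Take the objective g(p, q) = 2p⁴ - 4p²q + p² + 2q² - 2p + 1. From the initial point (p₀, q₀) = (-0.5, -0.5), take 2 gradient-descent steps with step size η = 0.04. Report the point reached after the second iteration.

∇g = (8p³ - 8pq + 2p - 2, -4p² + 4q)
(p₁, q₁) = (-0.5, -0.5) − 0.04·(-6, -3) = (-0.26, -0.38)
(p₂, q₂) = (-0.26, -0.38) − 0.04·(-3.451008, -1.7904) = (-0.12195968, -0.308384)

(-0.12195968, -0.308384)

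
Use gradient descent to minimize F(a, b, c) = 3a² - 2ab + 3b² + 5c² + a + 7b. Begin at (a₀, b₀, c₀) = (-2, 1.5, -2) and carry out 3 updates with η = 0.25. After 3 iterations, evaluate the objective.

258.8125

∇F = (6a - 2b + 1, -2a + 6b + 7, 10c)
Step 1: at (-2, 1.5, -2), ∇F = (-14, 20, -20) → (-2, 1.5, -2) − 0.25·(-14, 20, -20) = (1.5, -3.5, 3)
Step 2: at (1.5, -3.5, 3), ∇F = (17, -17, 30) → (1.5, -3.5, 3) − 0.25·(17, -17, 30) = (-2.75, 0.75, -4.5)
Step 3: at (-2.75, 0.75, -4.5), ∇F = (-17, 17, -45) → (-2.75, 0.75, -4.5) − 0.25·(-17, 17, -45) = (1.5, -3.5, 6.75)
F(1.5, -3.5, 6.75) = 258.8125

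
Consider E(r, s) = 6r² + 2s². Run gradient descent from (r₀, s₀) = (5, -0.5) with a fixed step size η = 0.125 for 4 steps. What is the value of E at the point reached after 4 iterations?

0.587890625

∇E = (12r, 4s)
Step 1: at (5, -0.5), ∇E = (60, -2) → (5, -0.5) − 0.125·(60, -2) = (-2.5, -0.25)
Step 2: at (-2.5, -0.25), ∇E = (-30, -1) → (-2.5, -0.25) − 0.125·(-30, -1) = (1.25, -0.125)
Step 3: at (1.25, -0.125), ∇E = (15, -0.5) → (1.25, -0.125) − 0.125·(15, -0.5) = (-0.625, -0.0625)
Step 4: at (-0.625, -0.0625), ∇E = (-7.5, -0.25) → (-0.625, -0.0625) − 0.125·(-7.5, -0.25) = (0.3125, -0.03125)
E(0.3125, -0.03125) = 0.587890625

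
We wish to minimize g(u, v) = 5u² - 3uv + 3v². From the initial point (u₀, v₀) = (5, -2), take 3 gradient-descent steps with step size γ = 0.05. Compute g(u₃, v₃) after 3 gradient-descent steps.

1.084879484375

∇g = (10u - 3v, -3u + 6v)
(u₁, v₁) = (5, -2) − 0.05·(56, -27) = (2.2, -0.65)
(u₂, v₂) = (2.2, -0.65) − 0.05·(23.95, -10.5) = (1.0025, -0.125)
(u₃, v₃) = (1.0025, -0.125) − 0.05·(10.4, -3.7575) = (0.4825, 0.062875)
g(0.4825, 0.062875) = 1.084879484375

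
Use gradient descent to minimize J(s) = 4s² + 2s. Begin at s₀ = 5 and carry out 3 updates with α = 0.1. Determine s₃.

-0.208

J′(s) = 8s + 2
Step 1: J′(5) = 42; s₁ = 5 − 0.1·42 = 0.8
Step 2: J′(0.8) = 8.4; s₂ = 0.8 − 0.1·8.4 = -0.04
Step 3: J′(-0.04) = 1.68; s₃ = -0.04 − 0.1·1.68 = -0.208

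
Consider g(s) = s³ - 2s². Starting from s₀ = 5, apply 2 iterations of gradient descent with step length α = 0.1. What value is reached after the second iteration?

g′(s) = 3s² - 4s
Step 1: g′(5) = 55; s₁ = 5 − 0.1·55 = -0.5
Step 2: g′(-0.5) = 2.75; s₂ = -0.5 − 0.1·2.75 = -0.775

-0.775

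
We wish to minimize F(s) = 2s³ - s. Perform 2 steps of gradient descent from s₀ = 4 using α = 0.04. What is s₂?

F′(s) = 6s² - 1
Step 1: F′(4) = 95; s₁ = 4 − 0.04·95 = 0.2
Step 2: F′(0.2) = -0.76; s₂ = 0.2 − 0.04·(-0.76) = 0.2304

0.2304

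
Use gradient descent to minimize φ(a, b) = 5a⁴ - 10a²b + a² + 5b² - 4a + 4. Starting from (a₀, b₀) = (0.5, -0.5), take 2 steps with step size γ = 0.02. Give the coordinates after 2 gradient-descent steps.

∇φ = (20a³ - 20ab + 2a - 4, -10a² + 10b)
Step 1: at (0.5, -0.5), ∇φ = (4.5, -7.5) → (0.5, -0.5) − 0.02·(4.5, -7.5) = (0.41, -0.35)
Step 2: at (0.41, -0.35), ∇φ = (1.06842, -5.181) → (0.41, -0.35) − 0.02·(1.06842, -5.181) = (0.3886316, -0.24638)

(0.3886316, -0.24638)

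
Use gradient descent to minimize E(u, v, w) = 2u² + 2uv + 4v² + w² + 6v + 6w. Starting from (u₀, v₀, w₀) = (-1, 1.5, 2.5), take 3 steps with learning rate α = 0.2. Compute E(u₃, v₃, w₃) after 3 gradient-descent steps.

-7.775024

∇E = (4u + 2v, 2u + 8v + 6, 2w + 6)
(u₁, v₁, w₁) = (-1, 1.5, 2.5) − 0.2·(-1, 16, 11) = (-0.8, -1.7, 0.3)
(u₂, v₂, w₂) = (-0.8, -1.7, 0.3) − 0.2·(-6.6, -9.2, 6.6) = (0.52, 0.14, -1.02)
(u₃, v₃, w₃) = (0.52, 0.14, -1.02) − 0.2·(2.36, 8.16, 3.96) = (0.048, -1.492, -1.812)
E(0.048, -1.492, -1.812) = -7.775024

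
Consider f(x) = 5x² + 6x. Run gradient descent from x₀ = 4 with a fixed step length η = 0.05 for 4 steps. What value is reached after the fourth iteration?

f′(x) = 10x + 6
Step 1: f′(4) = 46; x₁ = 4 − 0.05·46 = 1.7
Step 2: f′(1.7) = 23; x₂ = 1.7 − 0.05·23 = 0.55
Step 3: f′(0.55) = 11.5; x₃ = 0.55 − 0.05·11.5 = -0.025
Step 4: f′(-0.025) = 5.75; x₄ = -0.025 − 0.05·5.75 = -0.3125

-0.3125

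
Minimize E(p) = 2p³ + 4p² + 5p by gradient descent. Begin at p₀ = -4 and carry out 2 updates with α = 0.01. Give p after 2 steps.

E′(p) = 6p² + 8p + 5
p₁ = -4 − 0.01·69 = -4.69
p₂ = -4.69 − 0.01·99.4566 = -5.684566

-5.684566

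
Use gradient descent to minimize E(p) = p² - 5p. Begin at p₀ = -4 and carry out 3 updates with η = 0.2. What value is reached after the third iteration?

1.096

E′(p) = 2p - 5
p₁ = -4 − 0.2·(-13) = -1.4
p₂ = -1.4 − 0.2·(-7.8) = 0.16
p₃ = 0.16 − 0.2·(-4.68) = 1.096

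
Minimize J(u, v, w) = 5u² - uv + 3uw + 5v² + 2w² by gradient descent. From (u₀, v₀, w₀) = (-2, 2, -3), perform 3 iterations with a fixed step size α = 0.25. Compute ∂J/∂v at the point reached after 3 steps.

∇J = (10u - v + 3w, -u + 10v, 3u + 4w)
Step 1: at (-2, 2, -3), ∇J = (-31, 22, -18) → (-2, 2, -3) − 0.25·(-31, 22, -18) = (5.75, -3.5, 1.5)
Step 2: at (5.75, -3.5, 1.5), ∇J = (65.5, -40.75, 23.25) → (5.75, -3.5, 1.5) − 0.25·(65.5, -40.75, 23.25) = (-10.625, 6.6875, -4.3125)
Step 3: at (-10.625, 6.6875, -4.3125), ∇J = (-125.875, 77.5, -49.125) → (-10.625, 6.6875, -4.3125) − 0.25·(-125.875, 77.5, -49.125) = (20.84375, -12.6875, 7.96875)
∂J/∂v at (20.84375, -12.6875, 7.96875) = -147.71875

-147.71875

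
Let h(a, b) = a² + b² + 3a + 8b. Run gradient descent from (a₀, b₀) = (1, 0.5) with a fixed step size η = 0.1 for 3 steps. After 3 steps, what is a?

∇h = (2a + 3, 2b + 8)
(a₁, b₁) = (1, 0.5) − 0.1·(5, 9) = (0.5, -0.4)
(a₂, b₂) = (0.5, -0.4) − 0.1·(4, 7.2) = (0.1, -1.12)
(a₃, b₃) = (0.1, -1.12) − 0.1·(3.2, 5.76) = (-0.22, -1.696)
a = -0.22

-0.22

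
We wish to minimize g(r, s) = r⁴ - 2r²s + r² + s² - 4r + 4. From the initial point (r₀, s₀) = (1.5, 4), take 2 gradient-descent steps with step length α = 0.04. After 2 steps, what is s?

3.858528

∇g = (4r³ - 4rs + 2r - 4, -2r² + 2s)
(r₁, s₁) = (1.5, 4) − 0.04·(-11.5, 3.5) = (1.96, 3.86)
(r₂, s₂) = (1.96, 3.86) − 0.04·(-0.224256, 0.0368) = (1.96897024, 3.858528)
s = 3.858528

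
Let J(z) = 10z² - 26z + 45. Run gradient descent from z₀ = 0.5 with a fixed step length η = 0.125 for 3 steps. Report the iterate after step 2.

J′(z) = 20z - 26
Step 1: J′(0.5) = -16; z₁ = 0.5 − 0.125·(-16) = 2.5
Step 2: J′(2.5) = 24; z₂ = 2.5 − 0.125·24 = -0.5

-0.5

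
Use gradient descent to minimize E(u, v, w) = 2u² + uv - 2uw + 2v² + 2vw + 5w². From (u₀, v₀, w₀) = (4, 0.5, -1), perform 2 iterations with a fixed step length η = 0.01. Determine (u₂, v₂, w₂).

(3.6412, 0.42005, -0.6799)

∇E = (4u + v - 2w, u + 4v + 2w, -2u + 2v + 10w)
(u₁, v₁, w₁) = (4, 0.5, -1) − 0.01·(18.5, 4, -17) = (3.815, 0.46, -0.83)
(u₂, v₂, w₂) = (3.815, 0.46, -0.83) − 0.01·(17.38, 3.995, -15.01) = (3.6412, 0.42005, -0.6799)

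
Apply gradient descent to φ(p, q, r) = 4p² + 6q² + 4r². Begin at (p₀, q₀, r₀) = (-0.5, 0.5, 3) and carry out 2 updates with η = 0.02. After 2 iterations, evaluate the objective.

∇φ = (8p, 12q, 8r)
Step 1: at (-0.5, 0.5, 3), ∇φ = (-4, 6, 24) → (-0.5, 0.5, 3) − 0.02·(-4, 6, 24) = (-0.42, 0.38, 2.52)
Step 2: at (-0.42, 0.38, 2.52), ∇φ = (-3.36, 4.56, 20.16) → (-0.42, 0.38, 2.52) − 0.02·(-3.36, 4.56, 20.16) = (-0.3528, 0.2888, 2.1168)
φ(-0.3528, 0.2888, 2.1168) = 18.92167296

18.92167296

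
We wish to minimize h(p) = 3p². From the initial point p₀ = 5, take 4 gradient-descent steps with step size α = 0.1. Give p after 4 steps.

h′(p) = 6p
Step 1: h′(5) = 30; p₁ = 5 − 0.1·30 = 2
Step 2: h′(2) = 12; p₂ = 2 − 0.1·12 = 0.8
Step 3: h′(0.8) = 4.8; p₃ = 0.8 − 0.1·4.8 = 0.32
Step 4: h′(0.32) = 1.92; p₄ = 0.32 − 0.1·1.92 = 0.128

0.128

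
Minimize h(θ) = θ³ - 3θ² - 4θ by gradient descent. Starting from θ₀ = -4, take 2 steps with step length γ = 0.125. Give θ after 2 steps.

-79.96875

h′(θ) = 3θ² - 6θ - 4
Step 1: h′(-4) = 68; θ₁ = -4 − 0.125·68 = -12.5
Step 2: h′(-12.5) = 539.75; θ₂ = -12.5 − 0.125·539.75 = -79.96875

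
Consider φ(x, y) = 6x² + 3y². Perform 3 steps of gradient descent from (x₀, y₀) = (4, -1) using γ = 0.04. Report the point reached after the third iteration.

(0.562432, -0.438976)

∇φ = (12x, 6y)
(x₁, y₁) = (4, -1) − 0.04·(48, -6) = (2.08, -0.76)
(x₂, y₂) = (2.08, -0.76) − 0.04·(24.96, -4.56) = (1.0816, -0.5776)
(x₃, y₃) = (1.0816, -0.5776) − 0.04·(12.9792, -3.4656) = (0.562432, -0.438976)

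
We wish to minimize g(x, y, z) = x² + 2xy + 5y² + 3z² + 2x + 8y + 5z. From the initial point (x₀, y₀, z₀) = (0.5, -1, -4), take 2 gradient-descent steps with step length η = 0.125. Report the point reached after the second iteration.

(0.25, -0.875, -1.03125)

∇g = (2x + 2y + 2, 2x + 10y + 8, 6z + 5)
(x₁, y₁, z₁) = (0.5, -1, -4) − 0.125·(1, -1, -19) = (0.375, -0.875, -1.625)
(x₂, y₂, z₂) = (0.375, -0.875, -1.625) − 0.125·(1, 0, -4.75) = (0.25, -0.875, -1.03125)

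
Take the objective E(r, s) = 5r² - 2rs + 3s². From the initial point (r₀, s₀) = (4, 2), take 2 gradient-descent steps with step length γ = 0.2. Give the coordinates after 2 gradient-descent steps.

(3.68, -1.52)

∇E = (10r - 2s, -2r + 6s)
Step 1: at (4, 2), ∇E = (36, 4) → (4, 2) − 0.2·(36, 4) = (-3.2, 1.2)
Step 2: at (-3.2, 1.2), ∇E = (-34.4, 13.6) → (-3.2, 1.2) − 0.2·(-34.4, 13.6) = (3.68, -1.52)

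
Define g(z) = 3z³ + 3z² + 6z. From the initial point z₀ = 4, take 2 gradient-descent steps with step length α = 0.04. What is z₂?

g′(z) = 9z² + 6z + 6
Step 1: g′(4) = 174; z₁ = 4 − 0.04·174 = -2.96
Step 2: g′(-2.96) = 67.0944; z₂ = -2.96 − 0.04·67.0944 = -5.643776

-5.643776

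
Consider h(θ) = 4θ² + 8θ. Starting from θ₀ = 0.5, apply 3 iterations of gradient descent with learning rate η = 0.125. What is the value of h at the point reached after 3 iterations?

-4

h′(θ) = 8θ + 8
θ₁ = 0.5 − 0.125·12 = -1
θ₂ = -1 − 0.125·0 = -1
θ₃ = -1 − 0.125·0 = -1
h(-1) = -4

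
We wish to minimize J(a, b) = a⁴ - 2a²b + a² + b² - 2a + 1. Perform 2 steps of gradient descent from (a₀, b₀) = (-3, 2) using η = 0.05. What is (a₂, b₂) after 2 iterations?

∇J = (4a³ - 4ab + 2a - 2, -2a² + 2b)
Step 1: at (-3, 2), ∇J = (-92, -14) → (-3, 2) − 0.05·(-92, -14) = (1.6, 2.7)
Step 2: at (1.6, 2.7), ∇J = (0.304, 0.28) → (1.6, 2.7) − 0.05·(0.304, 0.28) = (1.5848, 2.686)

(1.5848, 2.686)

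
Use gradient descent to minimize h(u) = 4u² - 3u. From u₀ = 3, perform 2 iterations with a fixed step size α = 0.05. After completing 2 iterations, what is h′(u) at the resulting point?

7.56

h′(u) = 8u - 3
Step 1: h′(3) = 21; u₁ = 3 − 0.05·21 = 1.95
Step 2: h′(1.95) = 12.6; u₂ = 1.95 − 0.05·12.6 = 1.32
h′(u) at (1.32) = 7.56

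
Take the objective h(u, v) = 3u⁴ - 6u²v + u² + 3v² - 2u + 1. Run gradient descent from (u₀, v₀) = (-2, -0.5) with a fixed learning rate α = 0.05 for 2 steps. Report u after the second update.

∇h = (12u³ - 12uv + 2u - 2, -6u² + 6v)
Step 1: at (-2, -0.5), ∇h = (-114, -27) → (-2, -0.5) − 0.05·(-114, -27) = (3.7, 0.85)
Step 2: at (3.7, 0.85), ∇h = (575.496, -77.04) → (3.7, 0.85) − 0.05·(575.496, -77.04) = (-25.0748, 4.702)
u = -25.0748

-25.0748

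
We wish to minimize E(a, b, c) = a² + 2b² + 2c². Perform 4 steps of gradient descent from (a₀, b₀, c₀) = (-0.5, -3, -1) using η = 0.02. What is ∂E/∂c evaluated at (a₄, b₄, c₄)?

∇E = (2a, 4b, 4c)
(a₁, b₁, c₁) = (-0.5, -3, -1) − 0.02·(-1, -12, -4) = (-0.48, -2.76, -0.92)
(a₂, b₂, c₂) = (-0.48, -2.76, -0.92) − 0.02·(-0.96, -11.04, -3.68) = (-0.4608, -2.5392, -0.8464)
(a₃, b₃, c₃) = (-0.4608, -2.5392, -0.8464) − 0.02·(-0.9216, -10.1568, -3.3856) = (-0.442368, -2.336064, -0.778688)
(a₄, b₄, c₄) = (-0.442368, -2.336064, -0.778688) − 0.02·(-0.884736, -9.344256, -3.114752) = (-0.42467328, -2.14917888, -0.71639296)
∂E/∂c at (-0.42467328, -2.14917888, -0.71639296) = -2.86557184

-2.86557184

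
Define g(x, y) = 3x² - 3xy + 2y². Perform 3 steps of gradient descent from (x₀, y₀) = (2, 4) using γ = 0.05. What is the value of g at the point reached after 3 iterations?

∇g = (6x - 3y, -3x + 4y)
Step 1: at (2, 4), ∇g = (0, 10) → (2, 4) − 0.05·(0, 10) = (2, 3.5)
Step 2: at (2, 3.5), ∇g = (1.5, 8) → (2, 3.5) − 0.05·(1.5, 8) = (1.925, 3.1)
Step 3: at (1.925, 3.1), ∇g = (2.25, 6.625) → (1.925, 3.1) − 0.05·(2.25, 6.625) = (1.8125, 2.76875)
g(1.8125, 2.76875) = 10.13234375

10.13234375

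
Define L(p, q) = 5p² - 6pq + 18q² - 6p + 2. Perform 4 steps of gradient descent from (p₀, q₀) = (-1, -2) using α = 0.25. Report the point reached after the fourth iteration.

∇L = (10p - 6q - 6, -6p + 36q)
Step 1: at (-1, -2), ∇L = (-4, -66) → (-1, -2) − 0.25·(-4, -66) = (0, 14.5)
Step 2: at (0, 14.5), ∇L = (-93, 522) → (0, 14.5) − 0.25·(-93, 522) = (23.25, -116)
Step 3: at (23.25, -116), ∇L = (922.5, -4315.5) → (23.25, -116) − 0.25·(922.5, -4315.5) = (-207.375, 962.875)
Step 4: at (-207.375, 962.875), ∇L = (-7857, 35907.75) → (-207.375, 962.875) − 0.25·(-7857, 35907.75) = (1756.875, -8014.0625)

(1756.875, -8014.0625)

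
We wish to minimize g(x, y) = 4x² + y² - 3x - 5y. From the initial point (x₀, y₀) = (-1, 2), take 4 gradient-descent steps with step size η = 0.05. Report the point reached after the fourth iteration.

(0.1968, 2.17195)

∇g = (8x - 3, 2y - 5)
Step 1: at (-1, 2), ∇g = (-11, -1) → (-1, 2) − 0.05·(-11, -1) = (-0.45, 2.05)
Step 2: at (-0.45, 2.05), ∇g = (-6.6, -0.9) → (-0.45, 2.05) − 0.05·(-6.6, -0.9) = (-0.12, 2.095)
Step 3: at (-0.12, 2.095), ∇g = (-3.96, -0.81) → (-0.12, 2.095) − 0.05·(-3.96, -0.81) = (0.078, 2.1355)
Step 4: at (0.078, 2.1355), ∇g = (-2.376, -0.729) → (0.078, 2.1355) − 0.05·(-2.376, -0.729) = (0.1968, 2.17195)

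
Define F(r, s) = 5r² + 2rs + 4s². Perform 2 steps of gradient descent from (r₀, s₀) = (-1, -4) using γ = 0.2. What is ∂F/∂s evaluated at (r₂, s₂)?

-29.2

∇F = (10r + 2s, 2r + 8s)
(r₁, s₁) = (-1, -4) − 0.2·(-18, -34) = (2.6, 2.8)
(r₂, s₂) = (2.6, 2.8) − 0.2·(31.6, 27.6) = (-3.72, -2.72)
∂F/∂s at (-3.72, -2.72) = -29.2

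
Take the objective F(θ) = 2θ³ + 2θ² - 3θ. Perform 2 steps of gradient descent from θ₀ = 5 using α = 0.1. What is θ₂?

F′(θ) = 6θ² + 4θ - 3
θ₁ = 5 − 0.1·167 = -11.7
θ₂ = -11.7 − 0.1·771.54 = -88.854

-88.854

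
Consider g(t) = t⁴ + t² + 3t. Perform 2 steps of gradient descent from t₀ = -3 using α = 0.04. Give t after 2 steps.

g′(t) = 4t³ + 2t + 3
Step 1: g′(-3) = -111; t₁ = -3 − 0.04·(-111) = 1.44
Step 2: g′(1.44) = 17.823936; t₂ = 1.44 − 0.04·17.823936 = 0.72704256

0.72704256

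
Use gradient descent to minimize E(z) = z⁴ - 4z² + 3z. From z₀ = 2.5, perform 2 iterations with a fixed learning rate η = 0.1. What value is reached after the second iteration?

E′(z) = 4z³ - 8z + 3
Step 1: E′(2.5) = 45.5; z₁ = 2.5 − 0.1·45.5 = -2.05
Step 2: E′(-2.05) = -15.0605; z₂ = -2.05 − 0.1·(-15.0605) = -0.54395

-0.54395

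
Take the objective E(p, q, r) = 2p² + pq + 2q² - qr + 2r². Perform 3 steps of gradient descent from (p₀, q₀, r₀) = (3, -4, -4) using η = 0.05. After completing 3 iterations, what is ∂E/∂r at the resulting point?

∇E = (4p + q, p + 4q - r, -q + 4r)
(p₁, q₁, r₁) = (3, -4, -4) − 0.05·(8, -9, -12) = (2.6, -3.55, -3.4)
(p₂, q₂, r₂) = (2.6, -3.55, -3.4) − 0.05·(6.85, -8.2, -10.05) = (2.2575, -3.14, -2.8975)
(p₃, q₃, r₃) = (2.2575, -3.14, -2.8975) − 0.05·(5.89, -7.405, -8.45) = (1.963, -2.76975, -2.475)
∂E/∂r at (1.963, -2.76975, -2.475) = -7.13025

-7.13025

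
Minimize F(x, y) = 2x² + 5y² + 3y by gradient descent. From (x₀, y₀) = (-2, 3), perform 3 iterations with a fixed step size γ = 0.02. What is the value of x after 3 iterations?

-1.557376

∇F = (4x, 10y + 3)
(x₁, y₁) = (-2, 3) − 0.02·(-8, 33) = (-1.84, 2.34)
(x₂, y₂) = (-1.84, 2.34) − 0.02·(-7.36, 26.4) = (-1.6928, 1.812)
(x₃, y₃) = (-1.6928, 1.812) − 0.02·(-6.7712, 21.12) = (-1.557376, 1.3896)
x = -1.557376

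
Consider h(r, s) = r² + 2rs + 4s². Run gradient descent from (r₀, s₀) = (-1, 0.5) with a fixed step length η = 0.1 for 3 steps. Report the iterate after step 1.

(-0.9, 0.3)

∇h = (2r + 2s, 2r + 8s)
(r₁, s₁) = (-1, 0.5) − 0.1·(-1, 2) = (-0.9, 0.3)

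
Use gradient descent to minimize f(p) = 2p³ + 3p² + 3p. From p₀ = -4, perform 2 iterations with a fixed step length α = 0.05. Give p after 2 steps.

-23.59375

f′(p) = 6p² + 6p + 3
p₁ = -4 − 0.05·75 = -7.75
p₂ = -7.75 − 0.05·316.875 = -23.59375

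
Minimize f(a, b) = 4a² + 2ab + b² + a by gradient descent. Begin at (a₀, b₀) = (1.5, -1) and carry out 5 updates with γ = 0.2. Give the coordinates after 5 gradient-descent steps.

(-0.31088, -0.20288)

∇f = (8a + 2b + 1, 2a + 2b)
(a₁, b₁) = (1.5, -1) − 0.2·(11, 1) = (-0.7, -1.2)
(a₂, b₂) = (-0.7, -1.2) − 0.2·(-7, -3.8) = (0.7, -0.44)
(a₃, b₃) = (0.7, -0.44) − 0.2·(5.72, 0.52) = (-0.444, -0.544)
(a₄, b₄) = (-0.444, -0.544) − 0.2·(-3.64, -1.976) = (0.284, -0.1488)
(a₅, b₅) = (0.284, -0.1488) − 0.2·(2.9744, 0.2704) = (-0.31088, -0.20288)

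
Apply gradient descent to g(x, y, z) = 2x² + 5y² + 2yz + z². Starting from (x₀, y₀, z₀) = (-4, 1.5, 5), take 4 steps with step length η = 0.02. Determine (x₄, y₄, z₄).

(-2.86557184, 0.07410048, 4.12102912)

∇g = (4x, 10y + 2z, 2y + 2z)
Step 1: at (-4, 1.5, 5), ∇g = (-16, 25, 13) → (-4, 1.5, 5) − 0.02·(-16, 25, 13) = (-3.68, 1, 4.74)
Step 2: at (-3.68, 1, 4.74), ∇g = (-14.72, 19.48, 11.48) → (-3.68, 1, 4.74) − 0.02·(-14.72, 19.48, 11.48) = (-3.3856, 0.6104, 4.5104)
Step 3: at (-3.3856, 0.6104, 4.5104), ∇g = (-13.5424, 15.1248, 10.2416) → (-3.3856, 0.6104, 4.5104) − 0.02·(-13.5424, 15.1248, 10.2416) = (-3.114752, 0.307904, 4.305568)
Step 4: at (-3.114752, 0.307904, 4.305568), ∇g = (-12.459008, 11.690176, 9.226944) → (-3.114752, 0.307904, 4.305568) − 0.02·(-12.459008, 11.690176, 9.226944) = (-2.86557184, 0.07410048, 4.12102912)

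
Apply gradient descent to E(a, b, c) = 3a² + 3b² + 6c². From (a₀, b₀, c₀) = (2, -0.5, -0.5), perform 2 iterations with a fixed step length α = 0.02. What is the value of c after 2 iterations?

∇E = (6a, 6b, 12c)
(a₁, b₁, c₁) = (2, -0.5, -0.5) − 0.02·(12, -3, -6) = (1.76, -0.44, -0.38)
(a₂, b₂, c₂) = (1.76, -0.44, -0.38) − 0.02·(10.56, -2.64, -4.56) = (1.5488, -0.3872, -0.2888)
c = -0.2888

-0.2888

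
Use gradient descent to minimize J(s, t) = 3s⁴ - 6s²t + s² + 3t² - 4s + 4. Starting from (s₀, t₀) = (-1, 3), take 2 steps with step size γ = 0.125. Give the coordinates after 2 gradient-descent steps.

(42.2421875, 8.296875)

∇J = (12s³ - 12st + 2s - 4, -6s² + 6t)
Step 1: at (-1, 3), ∇J = (18, 12) → (-1, 3) − 0.125·(18, 12) = (-3.25, 1.5)
Step 2: at (-3.25, 1.5), ∇J = (-363.9375, -54.375) → (-3.25, 1.5) − 0.125·(-363.9375, -54.375) = (42.2421875, 8.296875)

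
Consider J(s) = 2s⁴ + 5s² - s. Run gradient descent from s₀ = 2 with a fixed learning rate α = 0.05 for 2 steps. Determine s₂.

2.95035

J′(s) = 8s³ + 10s - 1
Step 1: J′(2) = 83; s₁ = 2 − 0.05·83 = -2.15
Step 2: J′(-2.15) = -102.007; s₂ = -2.15 − 0.05·(-102.007) = 2.95035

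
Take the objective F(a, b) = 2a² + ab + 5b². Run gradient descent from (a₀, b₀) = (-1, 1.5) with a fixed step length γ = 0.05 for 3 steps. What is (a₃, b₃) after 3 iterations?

∇F = (4a + b, a + 10b)
(a₁, b₁) = (-1, 1.5) − 0.05·(-2.5, 14) = (-0.875, 0.8)
(a₂, b₂) = (-0.875, 0.8) − 0.05·(-2.7, 7.125) = (-0.74, 0.44375)
(a₃, b₃) = (-0.74, 0.44375) − 0.05·(-2.51625, 3.6975) = (-0.6141875, 0.258875)

(-0.6141875, 0.258875)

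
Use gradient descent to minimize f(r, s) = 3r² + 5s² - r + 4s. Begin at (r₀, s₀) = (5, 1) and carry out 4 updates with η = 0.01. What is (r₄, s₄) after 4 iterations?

∇f = (6r - 1, 10s + 4)
(r₁, s₁) = (5, 1) − 0.01·(29, 14) = (4.71, 0.86)
(r₂, s₂) = (4.71, 0.86) − 0.01·(27.26, 12.6) = (4.4374, 0.734)
(r₃, s₃) = (4.4374, 0.734) − 0.01·(25.6244, 11.34) = (4.181156, 0.6206)
(r₄, s₄) = (4.181156, 0.6206) − 0.01·(24.086936, 10.206) = (3.94028664, 0.51854)

(3.94028664, 0.51854)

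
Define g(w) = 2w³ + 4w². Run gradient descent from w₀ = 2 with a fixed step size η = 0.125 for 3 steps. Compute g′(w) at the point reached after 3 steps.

6732.92724609375

g′(w) = 6w² + 8w
Step 1: g′(2) = 40; w₁ = 2 − 0.125·40 = -3
Step 2: g′(-3) = 30; w₂ = -3 − 0.125·30 = -6.75
Step 3: g′(-6.75) = 219.375; w₃ = -6.75 − 0.125·219.375 = -34.171875
g′(w) at (-34.171875) = 6732.92724609375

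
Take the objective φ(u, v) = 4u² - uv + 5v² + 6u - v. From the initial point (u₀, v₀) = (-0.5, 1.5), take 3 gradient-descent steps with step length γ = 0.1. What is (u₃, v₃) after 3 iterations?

∇φ = (8u - v + 6, -u + 10v - 1)
(u₁, v₁) = (-0.5, 1.5) − 0.1·(0.5, 14.5) = (-0.55, 0.05)
(u₂, v₂) = (-0.55, 0.05) − 0.1·(1.55, 0.05) = (-0.705, 0.045)
(u₃, v₃) = (-0.705, 0.045) − 0.1·(0.315, 0.155) = (-0.7365, 0.0295)

(-0.7365, 0.0295)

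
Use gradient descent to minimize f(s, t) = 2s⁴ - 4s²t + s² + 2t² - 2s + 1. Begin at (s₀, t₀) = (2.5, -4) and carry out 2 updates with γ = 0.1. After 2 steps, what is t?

134.016

∇f = (8s³ - 8st + 2s - 2, -4s² + 4t)
(s₁, t₁) = (2.5, -4) − 0.1·(208, -41) = (-18.3, 0.1)
(s₂, t₂) = (-18.3, 0.1) − 0.1·(-49051.856, -1339.16) = (4886.8856, 134.016)
t = 134.016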